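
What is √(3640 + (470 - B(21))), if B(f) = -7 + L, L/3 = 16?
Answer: √4069 ≈ 63.789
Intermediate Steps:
L = 48 (L = 3*16 = 48)
B(f) = 41 (B(f) = -7 + 48 = 41)
√(3640 + (470 - B(21))) = √(3640 + (470 - 1*41)) = √(3640 + (470 - 41)) = √(3640 + 429) = √4069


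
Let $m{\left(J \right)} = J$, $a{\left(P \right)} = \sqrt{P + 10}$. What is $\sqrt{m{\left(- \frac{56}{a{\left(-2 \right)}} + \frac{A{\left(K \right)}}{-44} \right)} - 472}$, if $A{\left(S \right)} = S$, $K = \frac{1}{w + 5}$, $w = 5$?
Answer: $\frac{\sqrt{-22844910 - 677600 \sqrt{2}}}{220} \approx 22.177 i$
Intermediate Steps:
$K = \frac{1}{10}$ ($K = \frac{1}{5 + 5} = \frac{1}{10} \approx 0.1$)
$a{\left(P \right)} = \sqrt{10 + P}$
$\sqrt{m{\left(- \frac{56}{a{\left(-2 \right)}} + \frac{A{\left(K \right)}}{-44} \right)} - 472} = \sqrt{\left(- \frac{56}{\sqrt{10 - 2}} + \frac{1}{10 \left(-44\right)}\right) - 472} = \sqrt{\left(- \frac{56}{\sqrt{8}} + \frac{1}{10} \left(- \frac{1}{44}\right)\right) - 472} = \sqrt{\left(- \frac{56}{2 \sqrt{2}} - \frac{1}{440}\right) - 472} = \sqrt{\left(- 56 \frac{\sqrt{2}}{4} - \frac{1}{440}\right) - 472} = \sqrt{\left(- 14 \sqrt{2} - \frac{1}{440}\right) - 472} = \sqrt{\left(- \frac{1}{440} - 14 \sqrt{2}\right) - 472} = \sqrt{- \frac{207681}{440} - 14 \sqrt{2}}$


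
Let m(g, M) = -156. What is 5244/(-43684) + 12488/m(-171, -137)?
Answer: -34146491/425919 ≈ -80.171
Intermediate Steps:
5244/(-43684) + 12488/m(-171, -137) = 5244/(-43684) + 12488/(-156) = 5244*(-1/43684) + 12488*(-1/156) = -1311/10921 - 3122/39 = -34146491/425919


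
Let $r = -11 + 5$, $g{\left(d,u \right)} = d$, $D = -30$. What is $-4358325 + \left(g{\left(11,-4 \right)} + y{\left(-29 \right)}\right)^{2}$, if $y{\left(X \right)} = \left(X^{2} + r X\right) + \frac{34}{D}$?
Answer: $- \frac{744293996}{225} \approx -3.308 \cdot 10^{6}$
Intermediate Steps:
$r = -6$
$y{\left(X \right)} = - \frac{17}{15} + X^{2} - 6 X$ ($y{\left(X \right)} = \left(X^{2} - 6 X\right) + \frac{34}{-30} = \left(X^{2} - 6 X\right) + 34 \left(- \frac{1}{30}\right) = \left(X^{2} - 6 X\right) - \frac{17}{15} = - \frac{17}{15} + X^{2} - 6 X$)
$-4358325 + \left(g{\left(11,-4 \right)} + y{\left(-29 \right)}\right)^{2} = -4358325 + \left(11 - \left(\frac{17}{15} + 29 \left(-6 - 29\right)\right)\right)^{2} = -4358325 + \left(11 - - \frac{15208}{15}\right)^{2} = -4358325 + \left(11 + \left(- \frac{17}{15} + 1015\right)\right)^{2} = -4358325 + \left(11 + \frac{15208}{15}\right)^{2} = -4358325 + \left(\frac{15373}{15}\right)^{2} = -4358325 + \frac{236329129}{225} = - \frac{744293996}{225}$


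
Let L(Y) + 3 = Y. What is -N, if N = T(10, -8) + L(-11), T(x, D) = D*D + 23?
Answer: -73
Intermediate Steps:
L(Y) = -3 + Y
T(x, D) = 23 + D² (T(x, D) = D² + 23 = 23 + D²)
N = 73 (N = (23 + (-8)²) + (-3 - 11) = (23 + 64) - 14 = 87 - 14 = 73)
-N = -1*73 = -73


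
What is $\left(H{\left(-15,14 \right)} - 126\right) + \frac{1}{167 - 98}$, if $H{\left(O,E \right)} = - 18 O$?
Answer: $\frac{9937}{69} \approx 144.01$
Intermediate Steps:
$\left(H{\left(-15,14 \right)} - 126\right) + \frac{1}{167 - 98} = \left(\left(-18\right) \left(-15\right) - 126\right) + \frac{1}{167 - 98} = \left(270 - 126\right) + \frac{1}{69} = 144 + \frac{1}{69} = \frac{9937}{69}$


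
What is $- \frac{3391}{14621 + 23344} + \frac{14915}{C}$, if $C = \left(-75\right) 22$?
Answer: $- \frac{508305}{55682} \approx -9.1287$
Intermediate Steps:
$C = -1650$
$- \frac{3391}{14621 + 23344} + \frac{14915}{C} = - \frac{3391}{14621 + 23344} + \frac{14915}{-1650} = - \frac{3391}{37965} + 14915 \left(- \frac{1}{1650}\right) = \left(-3391\right) \frac{1}{37965} - \frac{2983}{330} = - \frac{3391}{37965} - \frac{2983}{330} = - \frac{508305}{55682}$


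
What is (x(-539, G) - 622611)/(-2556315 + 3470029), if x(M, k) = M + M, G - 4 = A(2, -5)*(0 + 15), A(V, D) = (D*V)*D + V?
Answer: -623689/913714 ≈ -0.68259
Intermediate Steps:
A(V, D) = V + V*D² (A(V, D) = V*D² + V = V + V*D²)
G = 784 (G = 4 + (2*(1 + (-5)²))*(0 + 15) = 4 + (2*(1 + 25))*15 = 4 + (2*26)*15 = 4 + 52*15 = 4 + 780 = 784)
x(M, k) = 2*M
(x(-539, G) - 622611)/(-2556315 + 3470029) = (2*(-539) - 622611)/(-2556315 + 3470029) = (-1078 - 622611)/913714 = -623689*1/913714 = -623689/913714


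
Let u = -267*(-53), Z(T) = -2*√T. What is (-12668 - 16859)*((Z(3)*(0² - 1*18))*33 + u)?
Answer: -417836577 - 35078076*√3 ≈ -4.7859e+8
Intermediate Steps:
u = 14151
(-12668 - 16859)*((Z(3)*(0² - 1*18))*33 + u) = (-12668 - 16859)*(((-2*√3)*(0² - 1*18))*33 + 14151) = -29527*(((-2*√3)*(0 - 18))*33 + 14151) = -29527*((-2*√3*(-18))*33 + 14151) = -29527*((36*√3)*33 + 14151) = -29527*(1188*√3 + 14151) = -29527*(14151 + 1188*√3) = -417836577 - 35078076*√3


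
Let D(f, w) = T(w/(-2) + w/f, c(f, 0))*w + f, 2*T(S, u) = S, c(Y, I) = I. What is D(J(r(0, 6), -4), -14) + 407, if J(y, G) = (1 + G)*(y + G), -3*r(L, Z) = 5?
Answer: 6473/17 ≈ 380.76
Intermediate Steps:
r(L, Z) = -5/3 (r(L, Z) = -⅓*5 = -5/3)
T(S, u) = S/2
J(y, G) = (1 + G)*(G + y)
D(f, w) = f + w*(-w/4 + w/(2*f)) (D(f, w) = ((w/(-2) + w/f)/2)*w + f = ((w*(-½) + w/f)/2)*w + f = ((-w/2 + w/f)/2)*w + f = (-w/4 + w/(2*f))*w + f = w*(-w/4 + w/(2*f)) + f = f + w*(-w/4 + w/(2*f)))
D(J(r(0, 6), -4), -14) + 407 = ((-4 - 5/3 + (-4)² - 4*(-5/3))² + (¼)*(-14)²*(2 - (-4 - 5/3 + (-4)² - 4*(-5/3))))/(-4 - 5/3 + (-4)² - 4*(-5/3)) + 407 = ((-4 - 5/3 + 16 + 20/3)² + (¼)*196*(2 - (-4 - 5/3 + 16 + 20/3)))/(-4 - 5/3 + 16 + 20/3) + 407 = (17² + (¼)*196*(2 - 1*17))/17 + 407 = (289 + (¼)*196*(2 - 17))/17 + 407 = (289 + (¼)*196*(-15))/17 + 407 = (289 - 735)/17 + 407 = (1/17)*(-446) + 407 = -446/17 + 407 = 6473/17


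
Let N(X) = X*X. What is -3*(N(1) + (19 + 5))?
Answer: -75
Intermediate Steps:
N(X) = X²
-3*(N(1) + (19 + 5)) = -3*(1² + (19 + 5)) = -3*(1 + 24) = -3*25 = -75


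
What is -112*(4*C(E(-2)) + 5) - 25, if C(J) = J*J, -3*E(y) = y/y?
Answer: -5713/9 ≈ -634.78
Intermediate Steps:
E(y) = -⅓ (E(y) = -y/(3*y) = -⅓*1 = -⅓)
C(J) = J²
-112*(4*C(E(-2)) + 5) - 25 = -112*(4*(-⅓)² + 5) - 25 = -112*(4*(⅑) + 5) - 25 = -112*(4/9 + 5) - 25 = -112*49/9 - 25 = -5488/9 - 25 = -5713/9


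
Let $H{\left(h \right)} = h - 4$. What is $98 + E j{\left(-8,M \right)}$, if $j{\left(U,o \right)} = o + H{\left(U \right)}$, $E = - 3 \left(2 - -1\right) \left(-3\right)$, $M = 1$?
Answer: $-199$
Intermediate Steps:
$H{\left(h \right)} = -4 + h$ ($H{\left(h \right)} = h - 4 = -4 + h$)
$E = 27$ ($E = - 3 \left(2 + 1\right) \left(-3\right) = \left(-3\right) 3 \left(-3\right) = \left(-9\right) \left(-3\right) = 27$)
$j{\left(U,o \right)} = -4 + U + o$ ($j{\left(U,o \right)} = o + \left(-4 + U\right) = -4 + U + o$)
$98 + E j{\left(-8,M \right)} = 98 + 27 \left(-4 - 8 + 1\right) = 98 + 27 \left(-11\right) = 98 - 297 = -199$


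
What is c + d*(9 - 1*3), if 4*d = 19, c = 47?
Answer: 151/2 ≈ 75.500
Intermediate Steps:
d = 19/4 (d = (¼)*19 = 19/4 ≈ 4.7500)
c + d*(9 - 1*3) = 47 + 19*(9 - 1*3)/4 = 47 + 19*(9 - 3)/4 = 47 + (19/4)*6 = 47 + 57/2 = 151/2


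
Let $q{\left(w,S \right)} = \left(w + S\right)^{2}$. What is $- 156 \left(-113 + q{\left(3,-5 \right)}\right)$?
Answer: $17004$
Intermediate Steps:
$q{\left(w,S \right)} = \left(S + w\right)^{2}$
$- 156 \left(-113 + q{\left(3,-5 \right)}\right) = - 156 \left(-113 + \left(-5 + 3\right)^{2}\right) = - 156 \left(-113 + \left(-2\right)^{2}\right) = - 156 \left(-113 + 4\right) = \left(-156\right) \left(-109\right) = 17004$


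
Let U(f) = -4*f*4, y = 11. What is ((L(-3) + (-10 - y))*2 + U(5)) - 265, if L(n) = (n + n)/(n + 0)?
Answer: -383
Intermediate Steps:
U(f) = -16*f
L(n) = 2 (L(n) = (2*n)/n = 2)
((L(-3) + (-10 - y))*2 + U(5)) - 265 = ((2 + (-10 - 1*11))*2 - 16*5) - 265 = ((2 + (-10 - 11))*2 - 80) - 265 = ((2 - 21)*2 - 80) - 265 = (-19*2 - 80) - 265 = (-38 - 80) - 265 = -118 - 265 = -383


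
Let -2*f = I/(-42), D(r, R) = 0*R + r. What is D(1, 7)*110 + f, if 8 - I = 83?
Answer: 3055/28 ≈ 109.11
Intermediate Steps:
D(r, R) = r (D(r, R) = 0 + r = r)
I = -75 (I = 8 - 1*83 = 8 - 83 = -75)
f = -25/28 (f = -(-75)/(2*(-42)) = -(-75)*(-1)/(2*42) = -½*25/14 = -25/28 ≈ -0.89286)
D(1, 7)*110 + f = 1*110 - 25/28 = 110 - 25/28 = 3055/28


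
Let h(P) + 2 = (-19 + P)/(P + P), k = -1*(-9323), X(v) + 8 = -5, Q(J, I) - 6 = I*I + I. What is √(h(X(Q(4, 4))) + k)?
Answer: √1575457/13 ≈ 96.552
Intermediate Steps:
Q(J, I) = 6 + I + I² (Q(J, I) = 6 + (I*I + I) = 6 + (I² + I) = 6 + (I + I²) = 6 + I + I²)
X(v) = -13 (X(v) = -8 - 5 = -13)
k = 9323
h(P) = -2 + (-19 + P)/(2*P) (h(P) = -2 + (-19 + P)/(P + P) = -2 + (-19 + P)/((2*P)) = -2 + (-19 + P)*(1/(2*P)) = -2 + (-19 + P)/(2*P))
√(h(X(Q(4, 4))) + k) = √((½)*(-19 - 3*(-13))/(-13) + 9323) = √((½)*(-1/13)*(-19 + 39) + 9323) = √((½)*(-1/13)*20 + 9323) = √(-10/13 + 9323) = √(121189/13) = √1575457/13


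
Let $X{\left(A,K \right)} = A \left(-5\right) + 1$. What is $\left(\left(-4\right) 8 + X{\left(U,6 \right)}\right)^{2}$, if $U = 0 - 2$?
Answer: $441$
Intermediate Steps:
$U = -2$
$X{\left(A,K \right)} = 1 - 5 A$ ($X{\left(A,K \right)} = - 5 A + 1 = 1 - 5 A$)
$\left(\left(-4\right) 8 + X{\left(U,6 \right)}\right)^{2} = \left(\left(-4\right) 8 + \left(1 - -10\right)\right)^{2} = \left(-32 + \left(1 + 10\right)\right)^{2} = \left(-32 + 11\right)^{2} = \left(-21\right)^{2} = 441$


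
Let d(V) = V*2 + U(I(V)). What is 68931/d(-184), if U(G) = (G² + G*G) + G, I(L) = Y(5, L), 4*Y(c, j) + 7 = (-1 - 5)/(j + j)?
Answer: -18669823488/98493719 ≈ -189.55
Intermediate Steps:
Y(c, j) = -7/4 - 3/(4*j) (Y(c, j) = -7/4 + ((-1 - 5)/(j + j))/4 = -7/4 + (-6*1/(2*j))/4 = -7/4 + (-3/j)/4 = -7/4 - 3/(4*j))
I(L) = (-3 - 7*L)/(4*L)
U(G) = G + 2*G² (U(G) = (G² + G²) + G = 2*G² + G = G + 2*G²)
d(V) = 2*V + (1 + (-3 - 7*V)/(2*V))*(-3 - 7*V)/(4*V) (d(V) = V*2 + ((-3 - 7*V)/(4*V))*(1 + 2*((-3 - 7*V)/(4*V))) = 2*V + ((-3 - 7*V)/(4*V))*(1 + (-3 - 7*V)/(2*V)) = 2*V + (1 + (-3 - 7*V)/(2*V))*(-3 - 7*V)/(4*V))
68931/d(-184) = 68931/(35/8 + 2*(-184) + (9/2)/(-184) + (9/8)/(-184)²) = 68931/(35/8 - 368 + (9/2)*(-1/184) + (9/8)*(1/33856)) = 68931/(35/8 - 368 - 9/368 + 9/270848) = 68931/(-98493719/270848) = 68931*(-270848/98493719) = -18669823488/98493719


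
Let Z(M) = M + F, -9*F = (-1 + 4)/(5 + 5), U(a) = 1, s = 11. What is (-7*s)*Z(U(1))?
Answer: -2233/30 ≈ -74.433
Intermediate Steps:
F = -1/30 (F = -(-1 + 4)/(9*(5 + 5)) = -1/(3*10) = -⅑*3/10 = -1/30 ≈ -0.033333)
Z(M) = -1/30 + M (Z(M) = M - 1/30 = -1/30 + M)
(-7*s)*Z(U(1)) = (-7*11)*(-1/30 + 1) = -77*29/30 = -2233/30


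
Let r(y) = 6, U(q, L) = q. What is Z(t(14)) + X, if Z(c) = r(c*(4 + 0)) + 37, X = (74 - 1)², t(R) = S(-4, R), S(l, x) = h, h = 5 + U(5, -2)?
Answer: 5372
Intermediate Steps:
h = 10 (h = 5 + 5 = 10)
S(l, x) = 10
t(R) = 10
X = 5329 (X = 73² = 5329)
Z(c) = 43 (Z(c) = 6 + 37 = 43)
Z(t(14)) + X = 43 + 5329 = 5372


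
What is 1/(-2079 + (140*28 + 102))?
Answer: 1/1943 ≈ 0.00051467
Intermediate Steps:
1/(-2079 + (140*28 + 102)) = 1/(-2079 + (3920 + 102)) = 1/(-2079 + 4022) = 1/1943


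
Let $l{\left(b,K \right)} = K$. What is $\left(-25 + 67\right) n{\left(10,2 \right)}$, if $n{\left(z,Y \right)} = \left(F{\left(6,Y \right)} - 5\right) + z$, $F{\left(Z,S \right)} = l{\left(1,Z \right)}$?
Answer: $462$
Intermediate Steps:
$F{\left(Z,S \right)} = Z$
$n{\left(z,Y \right)} = 1 + z$ ($n{\left(z,Y \right)} = \left(6 - 5\right) + z = 1 + z$)
$\left(-25 + 67\right) n{\left(10,2 \right)} = \left(-25 + 67\right) \left(1 + 10\right) = 42 \cdot 11 = 462$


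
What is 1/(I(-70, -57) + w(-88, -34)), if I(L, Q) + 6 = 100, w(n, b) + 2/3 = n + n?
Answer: -3/248 ≈ -0.012097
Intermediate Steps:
w(n, b) = -2/3 + 2*n (w(n, b) = -2/3 + (n + n) = -2/3 + 2*n)
I(L, Q) = 94 (I(L, Q) = -6 + 100 = 94)
1/(I(-70, -57) + w(-88, -34)) = 1/(94 + (-2/3 + 2*(-88))) = 1/(94 + (-2/3 - 176)) = 1/(94 - 530/3) = 1/(-248/3) = -3/248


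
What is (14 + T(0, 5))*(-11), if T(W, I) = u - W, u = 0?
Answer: -154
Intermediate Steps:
T(W, I) = -W (T(W, I) = 0 - W = -W)
(14 + T(0, 5))*(-11) = (14 - 1*0)*(-11) = (14 + 0)*(-11) = 14*(-11) = -154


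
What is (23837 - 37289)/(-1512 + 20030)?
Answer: -6726/9259 ≈ -0.72643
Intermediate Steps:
(23837 - 37289)/(-1512 + 20030) = -13452/18518 = -13452*1/18518 = -6726/9259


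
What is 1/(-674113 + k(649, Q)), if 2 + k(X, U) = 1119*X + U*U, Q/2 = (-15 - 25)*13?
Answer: 1/1133716 ≈ 8.8206e-7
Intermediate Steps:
Q = -1040 (Q = 2*((-15 - 25)*13) = 2*(-40*13) = 2*(-520) = -1040)
k(X, U) = -2 + U² + 1119*X (k(X, U) = -2 + (1119*X + U*U) = -2 + (1119*X + U²) = -2 + (U² + 1119*X) = -2 + U² + 1119*X)
1/(-674113 + k(649, Q)) = 1/(-674113 + (-2 + (-1040)² + 1119*649)) = 1/(-674113 + (-2 + 1081600 + 726231)) = 1/(-674113 + 1807829) = 1/1133716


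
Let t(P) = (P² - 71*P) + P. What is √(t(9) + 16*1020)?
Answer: √15771 ≈ 125.58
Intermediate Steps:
t(P) = P² - 70*P
√(t(9) + 16*1020) = √(9*(-70 + 9) + 16*1020) = √(9*(-61) + 16320) = √(-549 + 16320) = √15771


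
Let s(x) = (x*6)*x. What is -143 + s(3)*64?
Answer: 3313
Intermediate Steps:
s(x) = 6*x² (s(x) = (6*x)*x = 6*x²)
-143 + s(3)*64 = -143 + (6*3²)*64 = -143 + (6*9)*64 = -143 + 54*64 = -143 + 3456 = 3313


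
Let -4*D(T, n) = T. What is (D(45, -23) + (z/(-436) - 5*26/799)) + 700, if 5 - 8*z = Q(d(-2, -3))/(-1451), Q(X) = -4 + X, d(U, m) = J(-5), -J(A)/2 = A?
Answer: 2784509920661/4043809312 ≈ 688.59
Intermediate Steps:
J(A) = -2*A
d(U, m) = 10 (d(U, m) = -2*(-5) = 10)
z = 7261/11608 (z = 5/8 - (-4 + 10)/(8*(-1451)) = 5/8 - 3*(-1)/(4*1451) = 5/8 - 1/8*(-6/1451) = 5/8 + 3/5804 = 7261/11608 ≈ 0.62552)
D(T, n) = -T/4
(D(45, -23) + (z/(-436) - 5*26/799)) + 700 = (-1/4*45 + ((7261/11608)/(-436) - 5*26/799)) + 700 = (-45/4 + ((7261/11608)*(-1/436) - 130*1/799)) + 700 = (-45/4 + (-7261/5061088 - 130/799)) + 700 = (-45/4 - 663742979/4043809312) + 700 = -46156597739/4043809312 + 700 = 2784509920661/4043809312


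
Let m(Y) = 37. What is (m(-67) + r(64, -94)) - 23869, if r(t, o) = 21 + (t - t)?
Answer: -23811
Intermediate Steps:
r(t, o) = 21 (r(t, o) = 21 + 0 = 21)
(m(-67) + r(64, -94)) - 23869 = (37 + 21) - 23869 = 58 - 23869 = -23811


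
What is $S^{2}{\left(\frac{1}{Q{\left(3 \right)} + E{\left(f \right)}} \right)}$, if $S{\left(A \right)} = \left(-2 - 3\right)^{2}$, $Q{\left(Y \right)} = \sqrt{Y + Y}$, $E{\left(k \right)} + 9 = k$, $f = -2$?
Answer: $625$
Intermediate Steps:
$E{\left(k \right)} = -9 + k$
$Q{\left(Y \right)} = \sqrt{2} \sqrt{Y}$ ($Q{\left(Y \right)} = \sqrt{2 Y} = \sqrt{2} \sqrt{Y}$)
$S{\left(A \right)} = 25$ ($S{\left(A \right)} = \left(-5\right)^{2} = 25$)
$S^{2}{\left(\frac{1}{Q{\left(3 \right)} + E{\left(f \right)}} \right)} = 25^{2} = 625$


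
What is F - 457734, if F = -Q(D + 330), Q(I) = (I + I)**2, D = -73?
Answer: -721930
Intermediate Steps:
Q(I) = 4*I**2 (Q(I) = (2*I)**2 = 4*I**2)
F = -264196 (F = -4*(-73 + 330)**2 = -4*257**2 = -4*66049 = -1*264196 = -264196)
F - 457734 = -264196 - 457734 = -721930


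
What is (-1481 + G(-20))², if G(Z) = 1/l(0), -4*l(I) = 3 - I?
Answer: 19775809/9 ≈ 2.1973e+6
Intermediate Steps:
l(I) = -¾ + I/4 (l(I) = -(3 - I)/4 = -¾ + I/4)
G(Z) = -4/3 (G(Z) = 1/(-¾ + (¼)*0) = 1/(-¾ + 0) = 1/(-¾) = -4/3)
(-1481 + G(-20))² = (-1481 - 4/3)² = (-4447/3)² = 19775809/9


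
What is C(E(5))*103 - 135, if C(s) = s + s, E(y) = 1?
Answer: 71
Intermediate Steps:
C(s) = 2*s
C(E(5))*103 - 135 = (2*1)*103 - 135 = 2*103 - 135 = 206 - 135 = 71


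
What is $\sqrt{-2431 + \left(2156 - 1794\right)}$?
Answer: $i \sqrt{2069} \approx 45.486 i$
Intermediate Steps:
$\sqrt{-2431 + \left(2156 - 1794\right)} = \sqrt{-2431 + 362} = \sqrt{-2069} = i \sqrt{2069}$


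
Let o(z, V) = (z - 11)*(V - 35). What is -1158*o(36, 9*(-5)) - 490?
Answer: 2315510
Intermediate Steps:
o(z, V) = (-35 + V)*(-11 + z) (o(z, V) = (-11 + z)*(-35 + V) = (-35 + V)*(-11 + z))
-1158*o(36, 9*(-5)) - 490 = -1158*(385 - 35*36 - 99*(-5) + (9*(-5))*36) - 490 = -1158*(385 - 1260 - 11*(-45) - 45*36) - 490 = -1158*(385 - 1260 + 495 - 1620) - 490 = -1158*(-2000) - 490 = 2316000 - 490 = 2315510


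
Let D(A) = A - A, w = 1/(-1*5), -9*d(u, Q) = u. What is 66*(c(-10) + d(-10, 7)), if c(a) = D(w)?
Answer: 220/3 ≈ 73.333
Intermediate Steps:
d(u, Q) = -u/9
w = -⅕ (w = 1/(-5) = -⅕ ≈ -0.20000)
D(A) = 0
c(a) = 0
66*(c(-10) + d(-10, 7)) = 66*(0 - ⅑*(-10)) = 66*(0 + 10/9) = 66*(10/9) = 220/3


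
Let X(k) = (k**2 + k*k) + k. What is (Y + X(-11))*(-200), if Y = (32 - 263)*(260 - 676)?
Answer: -19265400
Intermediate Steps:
X(k) = k + 2*k**2 (X(k) = (k**2 + k**2) + k = 2*k**2 + k = k + 2*k**2)
Y = 96096 (Y = -231*(-416) = 96096)
(Y + X(-11))*(-200) = (96096 - 11*(1 + 2*(-11)))*(-200) = (96096 - 11*(1 - 22))*(-200) = (96096 - 11*(-21))*(-200) = (96096 + 231)*(-200) = 96327*(-200) = -19265400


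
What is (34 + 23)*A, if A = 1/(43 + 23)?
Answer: 19/22 ≈ 0.86364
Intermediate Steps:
A = 1/66 ≈ 0.015152
(34 + 23)*A = (34 + 23)*(1/66) = 57*(1/66) = 19/22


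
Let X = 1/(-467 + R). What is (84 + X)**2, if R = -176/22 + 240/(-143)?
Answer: 32783835164089/4646467225 ≈ 7055.6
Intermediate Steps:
R = -1384/143 (R = -176*1/22 + 240*(-1/143) = -8 - 240/143 = -1384/143 ≈ -9.6783)
X = -143/68165 (X = 1/(-467 - 1384/143) = 1/(-68165/143) = -143/68165 ≈ -0.0020979)
(84 + X)**2 = (84 - 143/68165)**2 = (5725717/68165)**2 = 32783835164089/4646467225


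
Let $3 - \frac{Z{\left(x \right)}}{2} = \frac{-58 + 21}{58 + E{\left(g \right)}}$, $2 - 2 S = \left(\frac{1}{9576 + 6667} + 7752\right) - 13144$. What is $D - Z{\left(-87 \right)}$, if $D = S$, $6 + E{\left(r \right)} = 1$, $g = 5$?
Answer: $\frac{4630846761}{1721758} \approx 2689.6$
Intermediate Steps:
$E{\left(r \right)} = -5$ ($E{\left(r \right)} = -6 + 1 = -5$)
$S = \frac{87614741}{32486}$ ($S = 1 - \frac{\left(\frac{1}{9576 + 6667} + 7752\right) - 13144}{2} = 1 - \frac{\left(\frac{1}{16243} + 7752\right) - 13144}{2} = 1 - \frac{\frac{125915737}{16243} - 13144}{2} = 1 - - \frac{87582255}{32486} = 1 + \frac{87582255}{32486} = \frac{87614741}{32486} \approx 2697.0$)
$Z{\left(x \right)} = \frac{392}{53}$ ($Z{\left(x \right)} = 6 - 2 \frac{-58 + 21}{58 - 5} = 6 - 2 \left(- \frac{37}{53}\right) = 6 - 2 \left(\left(-37\right) \frac{1}{53}\right) = 6 - - \frac{74}{53} = 6 + \frac{74}{53} = \frac{392}{53}$)
$D = \frac{87614741}{32486} \approx 2697.0$
$D - Z{\left(-87 \right)} = \frac{87614741}{32486} - \frac{392}{53} = \frac{4630846761}{1721758}$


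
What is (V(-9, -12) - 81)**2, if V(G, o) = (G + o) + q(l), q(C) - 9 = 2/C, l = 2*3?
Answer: 77284/9 ≈ 8587.1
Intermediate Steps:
l = 6
q(C) = 9 + 2/C
V(G, o) = 28/3 + G + o (V(G, o) = (G + o) + (9 + 2/6) = (G + o) + (9 + 2*(1/6)) = (G + o) + (9 + 1/3) = (G + o) + 28/3 = 28/3 + G + o)
(V(-9, -12) - 81)**2 = ((28/3 - 9 - 12) - 81)**2 = (-35/3 - 81)**2 = (-278/3)**2 = 77284/9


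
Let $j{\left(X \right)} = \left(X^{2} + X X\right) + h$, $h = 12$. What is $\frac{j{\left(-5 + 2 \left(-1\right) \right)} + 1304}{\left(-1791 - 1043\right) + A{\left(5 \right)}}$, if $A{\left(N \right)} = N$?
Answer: $- \frac{1414}{2829} \approx -0.49982$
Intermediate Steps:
$j{\left(X \right)} = 12 + 2 X^{2}$ ($j{\left(X \right)} = \left(X^{2} + X X\right) + 12 = \left(X^{2} + X^{2}\right) + 12 = 2 X^{2} + 12 = 12 + 2 X^{2}$)
$\frac{j{\left(-5 + 2 \left(-1\right) \right)} + 1304}{\left(-1791 - 1043\right) + A{\left(5 \right)}} = \frac{\left(12 + 2 \left(-5 + 2 \left(-1\right)\right)^{2}\right) + 1304}{\left(-1791 - 1043\right) + 5} = \frac{\left(12 + 2 \left(-5 - 2\right)^{2}\right) + 1304}{-2834 + 5} = \frac{\left(12 + 2 \left(-7\right)^{2}\right) + 1304}{-2829} = \left(\left(12 + 2 \cdot 49\right) + 1304\right) \left(- \frac{1}{2829}\right) = \left(\left(12 + 98\right) + 1304\right) \left(- \frac{1}{2829}\right) = \left(110 + 1304\right) \left(- \frac{1}{2829}\right) = 1414 \left(- \frac{1}{2829}\right) = - \frac{1414}{2829}$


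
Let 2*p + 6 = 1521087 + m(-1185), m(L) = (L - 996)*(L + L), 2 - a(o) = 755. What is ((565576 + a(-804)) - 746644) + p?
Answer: 6326409/2 ≈ 3.1632e+6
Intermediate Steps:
a(o) = -753 (a(o) = 2 - 1*755 = 2 - 755 = -753)
m(L) = 2*L*(-996 + L) (m(L) = (-996 + L)*(2*L) = 2*L*(-996 + L))
p = 6690051/2 (p = -3 + (1521087 + 2*(-1185)*(-996 - 1185))/2 = -3 + (1521087 + 2*(-1185)*(-2181))/2 = -3 + (1521087 + 5168970)/2 = -3 + (1/2)*6690057 = -3 + 6690057/2 = 6690051/2 ≈ 3.3450e+6)
((565576 + a(-804)) - 746644) + p = ((565576 - 753) - 746644) + 6690051/2 = (564823 - 746644) + 6690051/2 = -181821 + 6690051/2 = 6326409/2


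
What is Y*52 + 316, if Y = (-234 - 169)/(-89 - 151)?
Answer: 24199/60 ≈ 403.32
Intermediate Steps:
Y = 403/240 (Y = -403/(-240) = -403*(-1/240) = 403/240 ≈ 1.6792)
Y*52 + 316 = (403/240)*52 + 316 = 5239/60 + 316 = 24199/60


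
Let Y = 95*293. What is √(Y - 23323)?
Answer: 4*√282 ≈ 67.171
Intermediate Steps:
Y = 27835
√(Y - 23323) = √(27835 - 23323) = √4512 = 4*√282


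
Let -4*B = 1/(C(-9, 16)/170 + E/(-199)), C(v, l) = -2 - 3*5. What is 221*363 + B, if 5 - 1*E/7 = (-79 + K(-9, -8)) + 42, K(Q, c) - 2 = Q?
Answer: 582259529/7258 ≈ 80223.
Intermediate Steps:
K(Q, c) = 2 + Q
C(v, l) = -17 (C(v, l) = -2 - 15 = -17)
E = 343 (E = 35 - 7*((-79 + (2 - 9)) + 42) = 35 - 7*((-79 - 7) + 42) = 35 - 7*(-86 + 42) = 35 - 7*(-44) = 35 + 308 = 343)
B = 995/7258 (B = -1/(4*(-17/170 + 343/(-199))) = -1/(4*(-17*1/170 + 343*(-1/199))) = -1/(4*(-⅒ - 343/199)) = -1/(4*(-3629/1990)) = -¼*(-1990/3629) = 995/7258 ≈ 0.13709)
221*363 + B = 221*363 + 995/7258 = 80223 + 995/7258 = 582259529/7258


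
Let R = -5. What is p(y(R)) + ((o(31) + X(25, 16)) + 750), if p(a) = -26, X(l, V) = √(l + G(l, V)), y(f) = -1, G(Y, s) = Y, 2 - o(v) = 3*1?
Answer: 723 + 5*√2 ≈ 730.07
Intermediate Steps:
o(v) = -1 (o(v) = 2 - 3 = -1)
X(l, V) = √2*√l (X(l, V) = √(l + l) = √(2*l) = √2*√l)
p(y(R)) + ((o(31) + X(25, 16)) + 750) = -26 + ((-1 + √2*√25) + 750) = -26 + ((-1 + √2*5) + 750) = -26 + ((-1 + 5*√2) + 750) = -26 + (749 + 5*√2) = 723 + 5*√2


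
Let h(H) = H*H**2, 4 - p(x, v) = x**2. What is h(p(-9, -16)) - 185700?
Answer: -642233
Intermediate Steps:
p(x, v) = 4 - x**2
h(H) = H**3
h(p(-9, -16)) - 185700 = (4 - 1*(-9)**2)**3 - 185700 = (4 - 1*81)**3 - 185700 = (4 - 81)**3 - 185700 = (-77)**3 - 185700 = -456533 - 185700 = -642233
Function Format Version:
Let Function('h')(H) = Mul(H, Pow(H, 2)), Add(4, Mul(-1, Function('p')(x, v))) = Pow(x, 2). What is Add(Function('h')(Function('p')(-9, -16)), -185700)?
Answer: -642233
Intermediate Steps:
Function('p')(x, v) = Add(4, Mul(-1, Pow(x, 2)))
Function('h')(H) = Pow(H, 3)
Add(Function('h')(Function('p')(-9, -16)), -185700) = Add(Pow(Add(4, Mul(-1, Pow(-9, 2))), 3), -185700) = Add(Pow(Add(4, Mul(-1, 81)), 3), -185700) = Add(Pow(Add(4, -81), 3), -185700) = Add(Pow(-77, 3), -185700) = Add(-456533, -185700) = -642233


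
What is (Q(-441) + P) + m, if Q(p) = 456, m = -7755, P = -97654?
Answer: -104953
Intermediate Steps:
(Q(-441) + P) + m = (456 - 97654) - 7755 = -97198 - 7755 = -104953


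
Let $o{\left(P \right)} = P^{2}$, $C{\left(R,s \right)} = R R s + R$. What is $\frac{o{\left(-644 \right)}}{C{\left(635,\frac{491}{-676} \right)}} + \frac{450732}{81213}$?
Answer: $\frac{22091668337404}{5347990154265} \approx 4.1308$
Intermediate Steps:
$C{\left(R,s \right)} = R + s R^{2}$ ($C{\left(R,s \right)} = R^{2} s + R = s R^{2} + R = R + s R^{2}$)
$\frac{o{\left(-644 \right)}}{C{\left(635,\frac{491}{-676} \right)}} + \frac{450732}{81213} = \frac{\left(-644\right)^{2}}{635 \left(1 + 635 \frac{491}{-676}\right)} + \frac{450732}{81213} = \frac{414736}{635 \left(1 + 635 \cdot 491 \left(- \frac{1}{676}\right)\right)} + 450732 \cdot \frac{1}{81213} = \frac{414736}{635 \left(1 + 635 \left(- \frac{491}{676}\right)\right)} + \frac{150244}{27071} = \frac{414736}{635 \left(1 - \frac{311785}{676}\right)} + \frac{150244}{27071} = \frac{414736}{635 \left(- \frac{311109}{676}\right)} + \frac{150244}{27071} = \frac{414736}{- \frac{197554215}{676}} + \frac{150244}{27071} = 414736 \left(- \frac{676}{197554215}\right) + \frac{150244}{27071} = - \frac{280361536}{197554215} + \frac{150244}{27071} = \frac{22091668337404}{5347990154265}$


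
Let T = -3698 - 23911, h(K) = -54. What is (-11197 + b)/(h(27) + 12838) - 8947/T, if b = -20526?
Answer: -761461859/352953456 ≈ -2.1574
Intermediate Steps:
T = -27609
(-11197 + b)/(h(27) + 12838) - 8947/T = (-11197 - 20526)/(-54 + 12838) - 8947/(-27609) = -31723/12784 - 8947*(-1)/27609 = -31723*1/12784 - 1*(-8947/27609) = -31723/12784 + 8947/27609 = -761461859/352953456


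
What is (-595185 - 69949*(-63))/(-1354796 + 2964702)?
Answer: 1905801/804953 ≈ 2.3676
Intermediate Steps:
(-595185 - 69949*(-63))/(-1354796 + 2964702) = (-595185 + 4406787)/1609906 = 3811602*(1/1609906) = 1905801/804953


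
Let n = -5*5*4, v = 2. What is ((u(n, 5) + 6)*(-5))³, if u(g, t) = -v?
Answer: -8000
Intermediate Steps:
n = -100 (n = -25*4 = -100)
u(g, t) = -2 (u(g, t) = -1*2 = -2)
((u(n, 5) + 6)*(-5))³ = ((-2 + 6)*(-5))³ = (4*(-5))³ = (-20)³ = -8000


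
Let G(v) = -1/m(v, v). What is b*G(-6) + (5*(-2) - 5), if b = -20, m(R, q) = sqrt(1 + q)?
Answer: -15 - 4*I*sqrt(5) ≈ -15.0 - 8.9443*I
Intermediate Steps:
G(v) = -1/sqrt(1 + v) (G(v) = -1/(sqrt(1 + v)) = -1/sqrt(1 + v))
b*G(-6) + (5*(-2) - 5) = -(-20)/sqrt(1 - 6) + (5*(-2) - 5) = -(-20)/sqrt(-5) + (-10 - 5) = -(-20)*(-I*sqrt(5)/5) - 15 = -4*I*sqrt(5) - 15 = -15 - 4*I*sqrt(5)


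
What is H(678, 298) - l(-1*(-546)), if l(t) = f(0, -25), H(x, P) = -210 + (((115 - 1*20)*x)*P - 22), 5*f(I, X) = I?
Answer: 19193948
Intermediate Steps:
f(I, X) = I/5
H(x, P) = -232 + 95*P*x (H(x, P) = -210 + (((115 - 20)*x)*P - 22) = -210 + ((95*x)*P - 22) = -210 + (95*P*x - 22) = -210 + (-22 + 95*P*x) = -232 + 95*P*x)
l(t) = 0 (l(t) = (⅕)*0 = 0)
H(678, 298) - l(-1*(-546)) = (-232 + 95*298*678) - 1*0 = (-232 + 19194180) + 0 = 19193948 + 0 = 19193948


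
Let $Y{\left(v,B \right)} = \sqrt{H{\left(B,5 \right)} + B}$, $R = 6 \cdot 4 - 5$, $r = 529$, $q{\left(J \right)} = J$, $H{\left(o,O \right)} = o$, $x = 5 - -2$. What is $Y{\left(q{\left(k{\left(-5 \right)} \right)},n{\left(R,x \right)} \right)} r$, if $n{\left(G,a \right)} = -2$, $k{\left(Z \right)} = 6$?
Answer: $1058 i \approx 1058.0 i$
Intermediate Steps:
$x = 7$ ($x = 5 + 2 = 7$)
$R = 19$ ($R = 24 - 5 = 19$)
$Y{\left(v,B \right)} = \sqrt{2} \sqrt{B}$ ($Y{\left(v,B \right)} = \sqrt{B + B} = \sqrt{2 B} = \sqrt{2} \sqrt{B}$)
$Y{\left(q{\left(k{\left(-5 \right)} \right)},n{\left(R,x \right)} \right)} r = \sqrt{2} \sqrt{-2} \cdot 529 = \sqrt{2} i \sqrt{2} \cdot 529 = 2 i 529 = 1058 i$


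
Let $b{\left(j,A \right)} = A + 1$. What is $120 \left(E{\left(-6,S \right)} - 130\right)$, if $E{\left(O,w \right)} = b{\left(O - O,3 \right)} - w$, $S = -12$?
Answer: $-13680$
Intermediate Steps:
$b{\left(j,A \right)} = 1 + A$
$E{\left(O,w \right)} = 4 - w$ ($E{\left(O,w \right)} = \left(1 + 3\right) - w = 4 - w$)
$120 \left(E{\left(-6,S \right)} - 130\right) = 120 \left(\left(4 - -12\right) - 130\right) = 120 \left(\left(4 + 12\right) - 130\right) = 120 \left(16 - 130\right) = 120 \left(-114\right) = -13680$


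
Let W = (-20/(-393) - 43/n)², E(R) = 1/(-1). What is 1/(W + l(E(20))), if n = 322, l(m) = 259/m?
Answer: -16013890116/4147488149363 ≈ -0.0038611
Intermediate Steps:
E(R) = -1
W = 109390681/16013890116 (W = (-20/(-393) - 43/322)² = (-20*(-1/393) - 43*1/322)² = (20/393 - 43/322)² = (-10459/126546)² = 109390681/16013890116 ≈ 0.0068310)
1/(W + l(E(20))) = 1/(109390681/16013890116 + 259/(-1)) = 1/(109390681/16013890116 + 259*(-1)) = 1/(109390681/16013890116 - 259) = 1/(-4147488149363/16013890116) = -16013890116/4147488149363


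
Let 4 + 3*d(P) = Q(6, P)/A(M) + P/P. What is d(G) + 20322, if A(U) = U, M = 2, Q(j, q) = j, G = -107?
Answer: 20322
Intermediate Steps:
d(P) = 0 (d(P) = -4/3 + (6/2 + P/P)/3 = -4/3 + (6*(½) + 1)/3 = -4/3 + (3 + 1)/3 = -4/3 + (⅓)*4 = -4/3 + 4/3 = 0)
d(G) + 20322 = 0 + 20322 = 20322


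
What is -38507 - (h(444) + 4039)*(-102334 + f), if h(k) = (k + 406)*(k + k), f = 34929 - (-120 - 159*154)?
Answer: 32477511854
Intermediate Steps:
f = 59535 (f = 34929 - (-120 - 24486) = 34929 - 1*(-24606) = 34929 + 24606 = 59535)
h(k) = 2*k*(406 + k) (h(k) = (406 + k)*(2*k) = 2*k*(406 + k))
-38507 - (h(444) + 4039)*(-102334 + f) = -38507 - (2*444*(406 + 444) + 4039)*(-102334 + 59535) = -38507 - (2*444*850 + 4039)*(-42799) = -38507 - (754800 + 4039)*(-42799) = -38507 - 758839*(-42799) = -38507 - 1*(-32477550361) = -38507 + 32477550361 = 32477511854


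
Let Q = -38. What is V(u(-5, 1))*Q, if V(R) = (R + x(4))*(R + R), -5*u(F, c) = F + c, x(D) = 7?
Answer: -11856/25 ≈ -474.24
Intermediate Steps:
u(F, c) = -F/5 - c/5 (u(F, c) = -(F + c)/5 = -F/5 - c/5)
V(R) = 2*R*(7 + R) (V(R) = (R + 7)*(R + R) = (7 + R)*(2*R) = 2*R*(7 + R))
V(u(-5, 1))*Q = (2*(-⅕*(-5) - ⅕*1)*(7 + (-⅕*(-5) - ⅕*1)))*(-38) = (2*(1 - ⅕)*(7 + (1 - ⅕)))*(-38) = (2*(⅘)*(7 + ⅘))*(-38) = (2*(⅘)*(39/5))*(-38) = (312/25)*(-38) = -11856/25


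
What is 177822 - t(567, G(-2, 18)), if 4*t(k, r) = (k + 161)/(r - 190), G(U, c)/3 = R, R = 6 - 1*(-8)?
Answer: 13158919/74 ≈ 1.7782e+5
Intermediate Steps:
R = 14 (R = 6 + 8 = 14)
G(U, c) = 42 (G(U, c) = 3*14 = 42)
t(k, r) = (161 + k)/(4*(-190 + r)) (t(k, r) = ((k + 161)/(r - 190))/4 = ((161 + k)/(-190 + r))/4 = (161 + k)/(4*(-190 + r)))
177822 - t(567, G(-2, 18)) = 177822 - (161 + 567)/(4*(-190 + 42)) = 177822 - 728/(4*(-148)) = 177822 - (-1)*728/(4*148) = 177822 - 1*(-91/74) = 177822 + 91/74 = 13158919/74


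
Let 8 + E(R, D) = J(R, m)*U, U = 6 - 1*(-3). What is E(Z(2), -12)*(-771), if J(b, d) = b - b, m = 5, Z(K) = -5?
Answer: 6168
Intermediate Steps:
U = 9 (U = 6 + 3 = 9)
J(b, d) = 0
E(R, D) = -8 (E(R, D) = -8 + 0*9 = -8 + 0 = -8)
E(Z(2), -12)*(-771) = -8*(-771) = 6168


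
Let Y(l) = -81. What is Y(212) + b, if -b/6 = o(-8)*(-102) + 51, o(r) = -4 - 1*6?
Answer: -6507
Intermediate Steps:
o(r) = -10 (o(r) = -4 - 6 = -10)
b = -6426 (b = -6*(-10*(-102) + 51) = -6*(1020 + 51) = -6*1071 = -6426)
Y(212) + b = -81 - 6426 = -6507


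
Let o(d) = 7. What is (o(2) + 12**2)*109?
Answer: 16459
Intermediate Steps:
(o(2) + 12**2)*109 = (7 + 12**2)*109 = (7 + 144)*109 = 151*109 = 16459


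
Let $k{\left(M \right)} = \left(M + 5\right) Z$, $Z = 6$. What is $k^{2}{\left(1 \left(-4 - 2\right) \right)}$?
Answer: $36$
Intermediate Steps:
$k{\left(M \right)} = 30 + 6 M$ ($k{\left(M \right)} = \left(M + 5\right) 6 = \left(5 + M\right) 6 = 30 + 6 M$)
$k^{2}{\left(1 \left(-4 - 2\right) \right)} = \left(30 + 6 \cdot 1 \left(-4 - 2\right)\right)^{2} = \left(30 + 6 \cdot 1 \left(-6\right)\right)^{2} = \left(30 + 6 \left(-6\right)\right)^{2} = \left(30 - 36\right)^{2} = \left(-6\right)^{2} = 36$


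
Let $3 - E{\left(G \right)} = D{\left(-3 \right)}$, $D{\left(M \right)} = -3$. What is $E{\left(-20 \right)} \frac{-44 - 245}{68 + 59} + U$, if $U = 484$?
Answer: $\frac{59734}{127} \approx 470.35$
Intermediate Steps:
$E{\left(G \right)} = 6$ ($E{\left(G \right)} = 3 - -3 = 3 + 3 = 6$)
$E{\left(-20 \right)} \frac{-44 - 245}{68 + 59} + U = 6 \frac{-44 - 245}{68 + 59} + 484 = 6 \left(- \frac{289}{127}\right) + 484 = - \frac{1734}{127} + 484 = \frac{59734}{127}$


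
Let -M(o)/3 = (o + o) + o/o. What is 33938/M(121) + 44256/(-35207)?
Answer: -1227117790/25665903 ≈ -47.811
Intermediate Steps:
M(o) = -3 - 6*o (M(o) = -3*((o + o) + o/o) = -3*(2*o + 1) = -3*(1 + 2*o) = -3 - 6*o)
33938/M(121) + 44256/(-35207) = 33938/(-3 - 6*121) + 44256/(-35207) = 33938/(-3 - 726) + 44256*(-1/35207) = 33938/(-729) - 44256/35207 = 33938*(-1/729) - 44256/35207 = -33938/729 - 44256/35207 = -1227117790/25665903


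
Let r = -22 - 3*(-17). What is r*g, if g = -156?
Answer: -4524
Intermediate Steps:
r = 29 (r = -22 + 51 = 29)
r*g = 29*(-156) = -4524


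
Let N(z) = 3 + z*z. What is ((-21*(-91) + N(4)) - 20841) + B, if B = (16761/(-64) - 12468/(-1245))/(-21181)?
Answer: -10638704655129/562567360 ≈ -18911.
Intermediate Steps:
N(z) = 3 + z²
B = 6689831/562567360 (B = (16761*(-1/64) - 12468*(-1/1245))*(-1/21181) = (-16761/64 + 4156/415)*(-1/21181) = -6689831/26560*(-1/21181) = 6689831/562567360 ≈ 0.011892)
((-21*(-91) + N(4)) - 20841) + B = ((-21*(-91) + (3 + 4²)) - 20841) + 6689831/562567360 = ((1911 + (3 + 16)) - 20841) + 6689831/562567360 = ((1911 + 19) - 20841) + 6689831/562567360 = (1930 - 20841) + 6689831/562567360 = -18911 + 6689831/562567360 = -10638704655129/562567360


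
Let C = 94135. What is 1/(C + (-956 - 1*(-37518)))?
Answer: 1/130697 ≈ 7.6513e-6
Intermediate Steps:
1/(C + (-956 - 1*(-37518))) = 1/(94135 + (-956 - 1*(-37518))) = 1/(94135 + (-956 + 37518)) = 1/(94135 + 36562) = 1/130697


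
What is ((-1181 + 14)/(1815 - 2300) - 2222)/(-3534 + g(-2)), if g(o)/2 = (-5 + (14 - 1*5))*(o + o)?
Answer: 1076503/1729510 ≈ 0.62243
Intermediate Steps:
g(o) = 16*o (g(o) = 2*((-5 + (14 - 1*5))*(o + o)) = 2*((-5 + (14 - 5))*(2*o)) = 2*((-5 + 9)*(2*o)) = 2*(4*(2*o)) = 2*(8*o) = 16*o)
((-1181 + 14)/(1815 - 2300) - 2222)/(-3534 + g(-2)) = ((-1181 + 14)/(1815 - 2300) - 2222)/(-3534 + 16*(-2)) = (-1167/(-485) - 2222)/(-3534 - 32) = (-1167*(-1/485) - 2222)/(-3566) = (1167/485 - 2222)*(-1/3566) = -1076503/485*(-1/3566) = 1076503/1729510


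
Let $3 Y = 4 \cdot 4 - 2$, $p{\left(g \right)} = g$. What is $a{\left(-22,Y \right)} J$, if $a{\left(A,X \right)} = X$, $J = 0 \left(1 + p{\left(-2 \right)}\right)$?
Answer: $0$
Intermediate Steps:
$Y = \frac{14}{3}$ ($Y = \frac{4 \cdot 4 - 2}{3} = \frac{16 - 2}{3} = \frac{1}{3} \cdot 14 = \frac{14}{3} \approx 4.6667$)
$J = 0$ ($J = 0 \left(1 - 2\right) = 0 \left(-1\right) = 0$)
$a{\left(-22,Y \right)} J = \frac{14}{3} \cdot 0 = 0$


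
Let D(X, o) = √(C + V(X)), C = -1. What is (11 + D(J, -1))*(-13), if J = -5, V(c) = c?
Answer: -143 - 13*I*√6 ≈ -143.0 - 31.843*I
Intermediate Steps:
D(X, o) = √(-1 + X)
(11 + D(J, -1))*(-13) = (11 + √(-1 - 5))*(-13) = (11 + √(-6))*(-13) = (11 + I*√6)*(-13) = -143 - 13*I*√6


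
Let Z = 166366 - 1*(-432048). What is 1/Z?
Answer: 1/598414 ≈ 1.6711e-6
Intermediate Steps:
Z = 598414 (Z = 166366 + 432048 = 598414)
1/Z = 1/598414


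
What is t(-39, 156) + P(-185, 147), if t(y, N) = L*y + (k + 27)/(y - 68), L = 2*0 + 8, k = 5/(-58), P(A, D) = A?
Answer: -3085943/6206 ≈ -497.25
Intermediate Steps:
k = -5/58 (k = 5*(-1/58) = -5/58 ≈ -0.086207)
L = 8 (L = 0 + 8 = 8)
t(y, N) = 8*y + 1561/(58*(-68 + y)) (t(y, N) = 8*y + (-5/58 + 27)/(y - 68) = 8*y + 1561/(58*(-68 + y)))
t(-39, 156) + P(-185, 147) = (1561 - 31552*(-39) + 464*(-39)**2)/(58*(-68 - 39)) - 185 = (1/58)*(1561 + 1230528 + 464*1521)/(-107) - 185 = (1/58)*(-1/107)*(1561 + 1230528 + 705744) - 185 = (1/58)*(-1/107)*1937833 - 185 = -1937833/6206 - 185 = -3085943/6206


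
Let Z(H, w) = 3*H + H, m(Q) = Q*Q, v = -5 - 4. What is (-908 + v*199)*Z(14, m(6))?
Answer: -151144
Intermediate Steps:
v = -9
m(Q) = Q²
Z(H, w) = 4*H
(-908 + v*199)*Z(14, m(6)) = (-908 - 9*199)*(4*14) = (-908 - 1791)*56 = -2699*56 = -151144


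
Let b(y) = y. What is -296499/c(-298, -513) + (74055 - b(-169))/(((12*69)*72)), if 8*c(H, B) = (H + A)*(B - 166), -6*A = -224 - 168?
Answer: -1736822117/126136278 ≈ -13.769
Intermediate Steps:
A = 196/3 (A = -(-224 - 168)/6 = -⅙*(-392) = 196/3 ≈ 65.333)
c(H, B) = (-166 + B)*(196/3 + H)/8 (c(H, B) = ((H + 196/3)*(B - 166))/8 = ((196/3 + H)*(-166 + B))/8 = ((-166 + B)*(196/3 + H))/8 = (-166 + B)*(196/3 + H)/8)
-296499/c(-298, -513) + (74055 - b(-169))/(((12*69)*72)) = -296499/(-4067/3 - 83/4*(-298) + (49/6)*(-513) + (⅛)*(-513)*(-298)) + (74055 - 1*(-169))/(((12*69)*72)) = -296499/(-4067/3 + 12367/2 - 8379/2 + 76437/4) + (74055 + 169)/((828*72)) = -296499/236971/12 + 74224/59616 = -296499*12/236971 + 74224*(1/59616) = -508284/33853 + 4639/3726 = -1736822117/126136278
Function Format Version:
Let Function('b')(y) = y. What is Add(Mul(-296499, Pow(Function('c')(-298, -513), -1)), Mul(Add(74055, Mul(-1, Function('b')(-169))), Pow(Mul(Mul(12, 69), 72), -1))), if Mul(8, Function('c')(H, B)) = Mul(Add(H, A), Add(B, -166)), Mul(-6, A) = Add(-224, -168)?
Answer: Rational(-1736822117, 126136278) ≈ -13.769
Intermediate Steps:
A = Rational(196, 3) (A = Mul(Rational(-1, 6), Add(-224, -168)) = Mul(Rational(-1, 6), -392) = Rational(196, 3) ≈ 65.333)
Function('c')(H, B) = Mul(Rational(1, 8), Add(-166, B), Add(Rational(196, 3), H)) (Function('c')(H, B) = Mul(Rational(1, 8), Mul(Add(H, Rational(196, 3)), Add(B, -166))) = Mul(Rational(1, 8), Mul(Add(Rational(196, 3), H), Add(-166, B))) = Mul(Rational(1, 8), Mul(Add(-166, B), Add(Rational(196, 3), H))) = Mul(Rational(1, 8), Add(-166, B), Add(Rational(196, 3), H)))
Add(Mul(-296499, Pow(Function('c')(-298, -513), -1)), Mul(Add(74055, Mul(-1, Function('b')(-169))), Pow(Mul(Mul(12, 69), 72), -1))) = Add(Mul(-296499, Pow(Add(Rational(-4067, 3), Mul(Rational(-83, 4), -298), Mul(Rational(49, 6), -513), Mul(Rational(1, 8), -513, -298)), -1)), Mul(Add(74055, Mul(-1, -169)), Pow(Mul(Mul(12, 69), 72), -1))) = Add(Mul(-296499, Pow(Add(Rational(-4067, 3), Rational(12367, 2), Rational(-8379, 2), Rational(76437, 4)), -1)), Mul(Add(74055, 169), Pow(Mul(828, 72), -1))) = Add(Mul(-296499, Pow(Rational(236971, 12), -1)), Mul(74224, Pow(59616, -1))) = Add(Mul(-296499, Rational(12, 236971)), Mul(74224, Rational(1, 59616))) = Add(Rational(-508284, 33853), Rational(4639, 3726)) = Rational(-1736822117, 126136278)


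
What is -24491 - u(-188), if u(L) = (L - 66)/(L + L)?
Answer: -4604435/188 ≈ -24492.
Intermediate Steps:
u(L) = (-66 + L)/(2*L) (u(L) = (-66 + L)/((2*L)) = (-66 + L)*(1/(2*L)) = (-66 + L)/(2*L))
-24491 - u(-188) = -24491 - (-66 - 188)/(2*(-188)) = -24491 - (-1)*(-254)/(2*188) = -24491 - 1*127/188 = -24491 - 127/188 = -4604435/188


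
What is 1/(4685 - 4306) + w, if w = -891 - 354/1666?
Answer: -281361187/315707 ≈ -891.21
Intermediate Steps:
w = -742380/833 (w = -891 - 354/1666 = -891 - 1*177/833 = -891 - 177/833 = -742380/833 ≈ -891.21)
1/(4685 - 4306) + w = 1/(4685 - 4306) - 742380/833 = 1/379 - 742380/833 = -281361187/315707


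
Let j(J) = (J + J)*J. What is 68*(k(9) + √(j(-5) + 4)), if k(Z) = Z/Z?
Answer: 68 + 204*√6 ≈ 567.70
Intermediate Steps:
k(Z) = 1
j(J) = 2*J² (j(J) = (2*J)*J = 2*J²)
68*(k(9) + √(j(-5) + 4)) = 68*(1 + √(2*(-5)² + 4)) = 68*(1 + √(2*25 + 4)) = 68*(1 + √(50 + 4)) = 68*(1 + √54) = 68*(1 + 3*√6) = 68 + 204*√6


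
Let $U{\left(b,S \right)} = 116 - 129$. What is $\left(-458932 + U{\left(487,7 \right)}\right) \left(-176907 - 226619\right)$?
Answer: $185196240070$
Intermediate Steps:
$U{\left(b,S \right)} = -13$ ($U{\left(b,S \right)} = 116 - 129 = -13$)
$\left(-458932 + U{\left(487,7 \right)}\right) \left(-176907 - 226619\right) = \left(-458932 - 13\right) \left(-176907 - 226619\right) = \left(-458945\right) \left(-403526\right) = 185196240070$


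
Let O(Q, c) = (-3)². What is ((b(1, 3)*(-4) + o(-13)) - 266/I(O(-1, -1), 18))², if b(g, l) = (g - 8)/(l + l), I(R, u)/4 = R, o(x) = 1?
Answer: 961/324 ≈ 2.9660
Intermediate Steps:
O(Q, c) = 9
I(R, u) = 4*R
b(g, l) = (-8 + g)/(2*l) (b(g, l) = (-8 + g)/((2*l)) = (-8 + g)*(1/(2*l)) = (-8 + g)/(2*l))
((b(1, 3)*(-4) + o(-13)) - 266/I(O(-1, -1), 18))² = ((((½)*(-8 + 1)/3)*(-4) + 1) - 266/(4*9))² = ((((½)*(⅓)*(-7))*(-4) + 1) - 266/36)² = ((-7/6*(-4) + 1) - 266*1/36)² = ((14/3 + 1) - 133/18)² = (17/3 - 133/18)² = (-31/18)² = 961/324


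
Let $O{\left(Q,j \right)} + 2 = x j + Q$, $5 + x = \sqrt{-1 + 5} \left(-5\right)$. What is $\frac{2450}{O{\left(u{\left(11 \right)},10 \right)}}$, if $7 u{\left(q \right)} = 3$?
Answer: $- \frac{17150}{1061} \approx -16.164$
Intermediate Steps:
$u{\left(q \right)} = \frac{3}{7}$ ($u{\left(q \right)} = \frac{1}{7} \cdot 3 = \frac{3}{7}$)
$x = -15$ ($x = -5 + \sqrt{-1 + 5} \left(-5\right) = -5 + \sqrt{4} \left(-5\right) = -5 + 2 \left(-5\right) = -5 - 10 = -15$)
$O{\left(Q,j \right)} = -2 + Q - 15 j$ ($O{\left(Q,j \right)} = -2 + \left(- 15 j + Q\right) = -2 + \left(Q - 15 j\right) = -2 + Q - 15 j$)
$\frac{2450}{O{\left(u{\left(11 \right)},10 \right)}} = \frac{2450}{-2 + \frac{3}{7} - 150} = \frac{2450}{- \frac{1061}{7}} = 2450 \left(- \frac{7}{1061}\right) = - \frac{17150}{1061}$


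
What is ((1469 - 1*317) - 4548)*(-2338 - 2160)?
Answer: 15275208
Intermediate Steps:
((1469 - 1*317) - 4548)*(-2338 - 2160) = ((1469 - 317) - 4548)*(-4498) = (1152 - 4548)*(-4498) = -3396*(-4498) = 15275208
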